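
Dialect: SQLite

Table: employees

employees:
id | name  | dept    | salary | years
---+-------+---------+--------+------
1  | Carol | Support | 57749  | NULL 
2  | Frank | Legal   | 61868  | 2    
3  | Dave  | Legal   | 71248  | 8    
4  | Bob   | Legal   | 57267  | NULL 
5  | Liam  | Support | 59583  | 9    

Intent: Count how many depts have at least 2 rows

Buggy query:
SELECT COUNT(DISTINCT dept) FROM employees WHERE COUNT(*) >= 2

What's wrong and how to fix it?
Bug: COUNT(*) cannot appear in WHERE; the per-group count doesn't exist yet

Fix: Use a subquery that GROUPs and filters with HAVING, then count its rows

Corrected query:
SELECT COUNT(*) FROM (SELECT dept FROM employees GROUP BY dept HAVING COUNT(*) >= 2)

Result:
COUNT(*)
--------
2       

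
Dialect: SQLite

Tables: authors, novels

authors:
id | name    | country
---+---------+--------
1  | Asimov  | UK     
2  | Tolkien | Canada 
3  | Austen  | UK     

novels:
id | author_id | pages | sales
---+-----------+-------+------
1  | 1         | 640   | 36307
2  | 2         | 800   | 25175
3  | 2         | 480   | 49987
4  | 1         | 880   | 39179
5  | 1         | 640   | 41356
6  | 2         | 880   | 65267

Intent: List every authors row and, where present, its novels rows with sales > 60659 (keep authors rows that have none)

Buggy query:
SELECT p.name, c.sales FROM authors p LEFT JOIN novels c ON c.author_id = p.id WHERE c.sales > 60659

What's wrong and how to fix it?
Bug: Filtering c.sales in WHERE discards the NULL rows produced by LEFT JOIN, turning it into an inner join

Fix: Put 'c.sales > 60659' in the JOIN's ON clause instead of WHERE

Corrected query:
SELECT p.name, c.sales FROM authors p LEFT JOIN novels c ON c.author_id = p.id AND c.sales > 60659

Result:
name    | sales
--------+------
Asimov  | NULL 
Tolkien | 65267
Austen  | NULL 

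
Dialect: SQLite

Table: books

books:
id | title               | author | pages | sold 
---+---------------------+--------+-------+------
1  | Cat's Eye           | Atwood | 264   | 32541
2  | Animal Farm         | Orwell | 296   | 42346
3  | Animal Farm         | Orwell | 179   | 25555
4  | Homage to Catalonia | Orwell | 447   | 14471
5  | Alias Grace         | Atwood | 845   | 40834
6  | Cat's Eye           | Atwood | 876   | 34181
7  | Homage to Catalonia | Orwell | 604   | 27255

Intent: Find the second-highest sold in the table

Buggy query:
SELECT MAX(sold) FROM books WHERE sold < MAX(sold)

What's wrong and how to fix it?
Bug: MAX(sold) on the right of the comparison is an aggregate-in-WHERE error

Fix: Compute the overall MAX in a subquery, then take MAX of rows below it

Corrected query:
SELECT MAX(sold) FROM books WHERE sold < (SELECT MAX(sold) FROM books)

Result:
MAX(sold)
---------
40834    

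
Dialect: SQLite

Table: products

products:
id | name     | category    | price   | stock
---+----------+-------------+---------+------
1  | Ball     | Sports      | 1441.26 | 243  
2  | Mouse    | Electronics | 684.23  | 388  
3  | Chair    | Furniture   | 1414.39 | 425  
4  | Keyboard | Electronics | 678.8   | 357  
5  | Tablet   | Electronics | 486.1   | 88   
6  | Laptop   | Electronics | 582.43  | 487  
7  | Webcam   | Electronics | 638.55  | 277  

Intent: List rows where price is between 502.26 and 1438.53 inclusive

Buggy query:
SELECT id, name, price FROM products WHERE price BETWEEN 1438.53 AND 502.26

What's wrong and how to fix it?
Bug: BETWEEN expects the lower bound first; with 1438.53 AND 502.26 the range is empty

Fix: Swap the bounds so the smaller value comes first

Corrected query:
SELECT id, name, price FROM products WHERE price BETWEEN 502.26 AND 1438.53

Result:
id | name     | price  
---+----------+--------
2  | Mouse    | 684.23 
3  | Chair    | 1414.39
4  | Keyboard | 678.8  
6  | Laptop   | 582.43 
7  | Webcam   | 638.55 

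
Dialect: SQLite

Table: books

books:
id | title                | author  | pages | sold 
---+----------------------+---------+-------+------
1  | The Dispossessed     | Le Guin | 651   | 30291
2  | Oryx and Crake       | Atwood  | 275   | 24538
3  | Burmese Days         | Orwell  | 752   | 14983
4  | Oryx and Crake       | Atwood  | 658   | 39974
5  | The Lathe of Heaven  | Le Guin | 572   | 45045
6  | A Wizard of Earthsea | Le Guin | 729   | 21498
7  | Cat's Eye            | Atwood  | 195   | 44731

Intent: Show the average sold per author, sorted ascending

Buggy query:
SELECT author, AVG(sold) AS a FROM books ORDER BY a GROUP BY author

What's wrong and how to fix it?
Bug: ORDER BY appears before GROUP BY; SQL clause order requires GROUP BY first

Fix: Move ORDER BY to the end, after GROUP BY

Corrected query:
SELECT author, AVG(sold) AS a FROM books GROUP BY author ORDER BY a

Result:
author  | a           
--------+-------------
Orwell  | 14983       
Le Guin | 32278       
Atwood  | 36414.333333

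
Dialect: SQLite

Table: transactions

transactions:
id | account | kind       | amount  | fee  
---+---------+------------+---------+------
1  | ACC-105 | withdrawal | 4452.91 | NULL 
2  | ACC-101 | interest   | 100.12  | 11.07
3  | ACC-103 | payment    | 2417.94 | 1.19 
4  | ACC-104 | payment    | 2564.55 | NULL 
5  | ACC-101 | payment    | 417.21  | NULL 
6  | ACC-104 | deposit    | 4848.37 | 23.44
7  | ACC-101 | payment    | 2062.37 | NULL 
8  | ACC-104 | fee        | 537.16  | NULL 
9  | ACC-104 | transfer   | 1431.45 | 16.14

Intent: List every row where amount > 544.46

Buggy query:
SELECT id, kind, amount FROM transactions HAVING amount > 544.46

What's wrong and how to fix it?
Bug: HAVING filters the output of aggregation, but this query has no GROUP BY and no aggregate functions, so SQLite rejects it (HAVING clause on a non-aggregate query); the condition here is per row

Fix: Replace HAVING with WHERE since the condition applies to individual rows

Corrected query:
SELECT id, kind, amount FROM transactions WHERE amount > 544.46

Result:
id | kind       | amount 
---+------------+--------
1  | withdrawal | 4452.91
3  | payment    | 2417.94
4  | payment    | 2564.55
6  | deposit    | 4848.37
7  | payment    | 2062.37
9  | transfer   | 1431.45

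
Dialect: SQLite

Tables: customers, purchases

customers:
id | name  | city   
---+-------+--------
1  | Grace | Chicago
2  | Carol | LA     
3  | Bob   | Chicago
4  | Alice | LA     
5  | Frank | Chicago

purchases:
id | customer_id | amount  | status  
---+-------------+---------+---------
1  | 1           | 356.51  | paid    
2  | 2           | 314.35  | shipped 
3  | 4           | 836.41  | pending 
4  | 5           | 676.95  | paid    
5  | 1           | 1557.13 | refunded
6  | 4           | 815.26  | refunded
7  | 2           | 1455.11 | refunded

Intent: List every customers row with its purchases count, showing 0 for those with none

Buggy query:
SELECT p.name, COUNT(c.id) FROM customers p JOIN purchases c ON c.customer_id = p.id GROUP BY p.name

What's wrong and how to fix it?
Bug: INNER JOIN drops customers rows that have no matching purchases rows

Fix: Switch to LEFT JOIN to retain unmatched parent rows

Corrected query:
SELECT p.name, COUNT(c.id) FROM customers p LEFT JOIN purchases c ON c.customer_id = p.id GROUP BY p.name

Result:
name  | COUNT(c.id)
------+------------
Alice | 2          
Bob   | 0          
Carol | 2          
Frank | 1          
Grace | 2          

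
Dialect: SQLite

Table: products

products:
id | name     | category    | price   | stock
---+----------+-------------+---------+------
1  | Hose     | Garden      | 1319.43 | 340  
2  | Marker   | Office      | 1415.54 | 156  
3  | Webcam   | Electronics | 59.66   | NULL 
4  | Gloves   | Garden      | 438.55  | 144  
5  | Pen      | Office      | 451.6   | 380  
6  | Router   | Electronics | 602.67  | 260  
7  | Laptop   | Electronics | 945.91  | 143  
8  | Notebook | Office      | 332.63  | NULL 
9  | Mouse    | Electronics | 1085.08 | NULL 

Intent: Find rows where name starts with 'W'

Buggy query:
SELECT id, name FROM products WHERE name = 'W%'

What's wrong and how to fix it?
Bug: '=' compares the literal string including the % character; pattern matching needs LIKE

Fix: Use LIKE for wildcard pattern matching

Corrected query:
SELECT id, name FROM products WHERE name LIKE 'W%'

Result:
id | name  
---+-------
3  | Webcam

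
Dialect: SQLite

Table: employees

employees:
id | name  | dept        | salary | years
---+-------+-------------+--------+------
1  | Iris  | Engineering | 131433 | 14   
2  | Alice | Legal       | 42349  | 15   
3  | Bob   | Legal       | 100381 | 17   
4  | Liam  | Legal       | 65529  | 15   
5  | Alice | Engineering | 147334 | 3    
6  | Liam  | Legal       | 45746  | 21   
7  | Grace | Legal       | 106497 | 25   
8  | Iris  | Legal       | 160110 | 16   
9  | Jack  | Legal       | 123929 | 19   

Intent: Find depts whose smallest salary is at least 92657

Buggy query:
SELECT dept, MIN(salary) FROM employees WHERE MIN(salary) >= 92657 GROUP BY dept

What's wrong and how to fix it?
Bug: MIN() in WHERE is a misuse of aggregate

Fix: Replace WHERE with HAVING after the GROUP BY

Corrected query:
SELECT dept, MIN(salary) FROM employees GROUP BY dept HAVING MIN(salary) >= 92657

Result:
dept        | MIN(salary)
------------+------------
Engineering | 131433     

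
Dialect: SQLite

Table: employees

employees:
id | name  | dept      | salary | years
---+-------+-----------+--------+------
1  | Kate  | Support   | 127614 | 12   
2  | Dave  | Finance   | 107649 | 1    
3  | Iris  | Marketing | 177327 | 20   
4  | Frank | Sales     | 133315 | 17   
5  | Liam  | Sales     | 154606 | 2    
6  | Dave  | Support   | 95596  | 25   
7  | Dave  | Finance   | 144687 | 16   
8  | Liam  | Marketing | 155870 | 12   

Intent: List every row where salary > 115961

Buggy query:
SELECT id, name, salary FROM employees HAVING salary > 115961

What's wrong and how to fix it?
Bug: HAVING filters the output of aggregation, but this query has no GROUP BY and no aggregate functions, so SQLite rejects it (HAVING clause on a non-aggregate query); the condition here is per row

Fix: Replace HAVING with WHERE since the condition applies to individual rows

Corrected query:
SELECT id, name, salary FROM employees WHERE salary > 115961

Result:
id | name  | salary
---+-------+-------
1  | Kate  | 127614
3  | Iris  | 177327
4  | Frank | 133315
5  | Liam  | 154606
7  | Dave  | 144687
8  | Liam  | 155870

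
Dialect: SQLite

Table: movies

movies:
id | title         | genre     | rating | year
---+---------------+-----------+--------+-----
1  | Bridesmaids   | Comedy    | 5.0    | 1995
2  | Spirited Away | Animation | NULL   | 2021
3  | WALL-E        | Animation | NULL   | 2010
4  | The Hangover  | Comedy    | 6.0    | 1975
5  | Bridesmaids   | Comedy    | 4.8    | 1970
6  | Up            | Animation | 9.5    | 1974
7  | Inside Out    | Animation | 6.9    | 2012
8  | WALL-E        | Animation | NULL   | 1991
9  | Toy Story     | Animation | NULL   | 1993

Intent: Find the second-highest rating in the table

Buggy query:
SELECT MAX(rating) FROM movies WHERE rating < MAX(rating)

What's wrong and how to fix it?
Bug: The inner MAX is an aggregate inside WHERE, which is not allowed

Fix: Put the inner MAX in a scalar subquery

Corrected query:
SELECT MAX(rating) FROM movies WHERE rating < (SELECT MAX(rating) FROM movies)

Result:
MAX(rating)
-----------
6.9        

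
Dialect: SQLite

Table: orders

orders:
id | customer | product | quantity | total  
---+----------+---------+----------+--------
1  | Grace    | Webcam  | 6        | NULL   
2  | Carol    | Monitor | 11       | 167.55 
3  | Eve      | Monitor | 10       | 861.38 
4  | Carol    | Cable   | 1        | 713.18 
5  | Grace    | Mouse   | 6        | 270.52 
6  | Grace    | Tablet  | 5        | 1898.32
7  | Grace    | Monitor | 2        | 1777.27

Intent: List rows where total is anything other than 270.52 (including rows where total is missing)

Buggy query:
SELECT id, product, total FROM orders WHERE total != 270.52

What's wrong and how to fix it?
Bug: 'total != 270.52' is unknown when total is NULL, so NULL rows are silently excluded

Fix: Handle NULL separately with IS NULL alongside the inequality

Corrected query:
SELECT id, product, total FROM orders WHERE total != 270.52 OR total IS NULL

Result:
id | product | total  
---+---------+--------
1  | Webcam  | NULL   
2  | Monitor | 167.55 
3  | Monitor | 861.38 
4  | Cable   | 713.18 
6  | Tablet  | 1898.32
7  | Monitor | 1777.27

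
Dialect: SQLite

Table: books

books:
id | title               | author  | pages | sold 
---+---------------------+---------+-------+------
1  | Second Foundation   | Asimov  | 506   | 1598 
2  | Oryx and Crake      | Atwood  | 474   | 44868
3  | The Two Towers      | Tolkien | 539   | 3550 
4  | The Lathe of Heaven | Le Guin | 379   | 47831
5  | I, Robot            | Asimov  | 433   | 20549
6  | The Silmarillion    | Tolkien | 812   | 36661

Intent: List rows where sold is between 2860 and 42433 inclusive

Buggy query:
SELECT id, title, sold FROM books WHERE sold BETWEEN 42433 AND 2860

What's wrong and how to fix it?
Bug: The bounds are reversed; BETWEEN a AND b requires a <= b to match anything

Fix: Write BETWEEN 2860 AND 42433

Corrected query:
SELECT id, title, sold FROM books WHERE sold BETWEEN 2860 AND 42433

Result:
id | title            | sold 
---+------------------+------
3  | The Two Towers   | 3550 
5  | I, Robot         | 20549
6  | The Silmarillion | 36661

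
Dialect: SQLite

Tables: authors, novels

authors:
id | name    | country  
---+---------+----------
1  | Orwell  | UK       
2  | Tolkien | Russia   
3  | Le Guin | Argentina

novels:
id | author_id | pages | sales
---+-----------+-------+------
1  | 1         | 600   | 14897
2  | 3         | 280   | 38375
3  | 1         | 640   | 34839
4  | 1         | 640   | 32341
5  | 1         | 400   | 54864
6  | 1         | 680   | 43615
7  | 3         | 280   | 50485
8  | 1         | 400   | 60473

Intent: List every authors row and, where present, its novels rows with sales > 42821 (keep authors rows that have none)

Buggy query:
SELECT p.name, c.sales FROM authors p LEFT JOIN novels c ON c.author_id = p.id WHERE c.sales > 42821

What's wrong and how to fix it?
Bug: Filtering c.sales in WHERE discards the NULL rows produced by LEFT JOIN, turning it into an inner join

Fix: Put 'c.sales > 42821' in the JOIN's ON clause instead of WHERE

Corrected query:
SELECT p.name, c.sales FROM authors p LEFT JOIN novels c ON c.author_id = p.id AND c.sales > 42821

Result:
name    | sales
--------+------
Orwell  | 43615
Orwell  | 54864
Orwell  | 60473
Tolkien | NULL 
Le Guin | 50485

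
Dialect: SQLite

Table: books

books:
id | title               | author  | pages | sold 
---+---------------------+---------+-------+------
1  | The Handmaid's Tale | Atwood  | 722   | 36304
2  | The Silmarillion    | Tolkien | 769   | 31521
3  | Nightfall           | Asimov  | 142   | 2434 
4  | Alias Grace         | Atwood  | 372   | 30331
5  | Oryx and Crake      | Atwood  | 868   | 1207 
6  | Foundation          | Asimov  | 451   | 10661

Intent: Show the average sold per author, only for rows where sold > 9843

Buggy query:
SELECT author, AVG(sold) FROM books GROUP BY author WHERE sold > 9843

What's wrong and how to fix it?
Bug: WHERE cannot follow GROUP BY

Fix: Move the WHERE clause before GROUP BY

Corrected query:
SELECT author, AVG(sold) FROM books WHERE sold > 9843 GROUP BY author

Result:
author  | AVG(sold)
--------+----------
Asimov  | 10661    
Atwood  | 33317.5  
Tolkien | 31521    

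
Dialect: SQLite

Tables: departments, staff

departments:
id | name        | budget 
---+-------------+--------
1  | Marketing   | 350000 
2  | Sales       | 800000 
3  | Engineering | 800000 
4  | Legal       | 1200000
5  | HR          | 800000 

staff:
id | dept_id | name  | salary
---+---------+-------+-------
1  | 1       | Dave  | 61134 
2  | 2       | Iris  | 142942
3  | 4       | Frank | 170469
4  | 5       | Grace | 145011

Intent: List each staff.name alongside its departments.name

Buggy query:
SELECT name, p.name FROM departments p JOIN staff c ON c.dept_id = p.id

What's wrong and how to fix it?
Bug: 'name' exists in both joined tables, so the database can't tell which one is meant

Fix: Prefix ambiguous columns with the table alias

Corrected query:
SELECT c.name, p.name FROM departments p JOIN staff c ON c.dept_id = p.id

Result:
name  | name     
------+----------
Dave  | Marketing
Iris  | Sales    
Frank | Legal    
Grace | HR       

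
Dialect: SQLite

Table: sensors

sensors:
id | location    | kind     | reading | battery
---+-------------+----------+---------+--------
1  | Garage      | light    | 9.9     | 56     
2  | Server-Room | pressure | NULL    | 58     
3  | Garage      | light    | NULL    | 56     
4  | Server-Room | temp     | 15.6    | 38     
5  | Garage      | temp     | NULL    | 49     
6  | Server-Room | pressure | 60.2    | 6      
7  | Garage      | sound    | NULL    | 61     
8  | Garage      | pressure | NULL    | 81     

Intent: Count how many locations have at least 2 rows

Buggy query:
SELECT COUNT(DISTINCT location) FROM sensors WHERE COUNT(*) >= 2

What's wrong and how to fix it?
Bug: WHERE filters individual rows, not groups, so a group-level COUNT is invalid there

Fix: Use a subquery that GROUPs and filters with HAVING, then count its rows

Corrected query:
SELECT COUNT(*) FROM (SELECT location FROM sensors GROUP BY location HAVING COUNT(*) >= 2)

Result:
COUNT(*)
--------
2       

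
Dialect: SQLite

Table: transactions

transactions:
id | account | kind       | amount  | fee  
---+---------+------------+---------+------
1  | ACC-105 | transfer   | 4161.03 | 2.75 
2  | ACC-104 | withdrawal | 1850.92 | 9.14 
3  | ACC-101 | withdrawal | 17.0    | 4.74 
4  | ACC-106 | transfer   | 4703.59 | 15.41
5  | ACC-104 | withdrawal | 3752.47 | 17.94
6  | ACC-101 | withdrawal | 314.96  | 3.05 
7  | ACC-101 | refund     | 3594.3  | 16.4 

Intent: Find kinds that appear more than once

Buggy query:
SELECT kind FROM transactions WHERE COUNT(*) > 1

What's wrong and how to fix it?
Bug: COUNT(*) is an aggregate and cannot be used in WHERE

Fix: Group first, then use HAVING for the count condition

Corrected query:
SELECT kind FROM transactions GROUP BY kind HAVING COUNT(*) > 1

Result:
kind      
----------
transfer  
withdrawal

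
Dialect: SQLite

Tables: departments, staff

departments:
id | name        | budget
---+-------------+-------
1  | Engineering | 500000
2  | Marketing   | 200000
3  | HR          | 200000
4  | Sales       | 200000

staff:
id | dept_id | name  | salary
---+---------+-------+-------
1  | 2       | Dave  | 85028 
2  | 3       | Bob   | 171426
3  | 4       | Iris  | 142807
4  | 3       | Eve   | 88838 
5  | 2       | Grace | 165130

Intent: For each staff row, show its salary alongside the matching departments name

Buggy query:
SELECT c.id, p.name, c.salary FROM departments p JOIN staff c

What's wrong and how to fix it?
Bug: Missing join condition: each staff row is matched to all departments rows instead of just its own

Fix: Specify the join condition linking the foreign key to the parent id

Corrected query:
SELECT c.id, p.name, c.salary FROM departments p JOIN staff c ON c.dept_id = p.id

Result:
id | name      | salary
---+-----------+-------
1  | Marketing | 85028 
2  | HR        | 171426
3  | Sales     | 142807
4  | HR        | 88838 
5  | Marketing | 165130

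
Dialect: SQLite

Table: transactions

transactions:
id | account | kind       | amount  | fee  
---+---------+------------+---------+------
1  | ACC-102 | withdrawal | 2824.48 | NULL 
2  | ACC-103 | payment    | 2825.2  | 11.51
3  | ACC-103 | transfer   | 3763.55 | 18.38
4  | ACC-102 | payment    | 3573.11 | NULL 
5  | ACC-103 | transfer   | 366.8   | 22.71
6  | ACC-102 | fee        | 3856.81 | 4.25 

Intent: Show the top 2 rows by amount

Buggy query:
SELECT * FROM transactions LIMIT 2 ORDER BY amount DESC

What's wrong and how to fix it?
Bug: ORDER BY cannot follow LIMIT; LIMIT is the final clause

Fix: Sort with ORDER BY, then apply LIMIT

Corrected query:
SELECT * FROM transactions ORDER BY amount DESC LIMIT 2

Result:
id | account | kind     | amount  | fee  
---+---------+----------+---------+------
6  | ACC-102 | fee      | 3856.81 | 4.25 
3  | ACC-103 | transfer | 3763.55 | 18.38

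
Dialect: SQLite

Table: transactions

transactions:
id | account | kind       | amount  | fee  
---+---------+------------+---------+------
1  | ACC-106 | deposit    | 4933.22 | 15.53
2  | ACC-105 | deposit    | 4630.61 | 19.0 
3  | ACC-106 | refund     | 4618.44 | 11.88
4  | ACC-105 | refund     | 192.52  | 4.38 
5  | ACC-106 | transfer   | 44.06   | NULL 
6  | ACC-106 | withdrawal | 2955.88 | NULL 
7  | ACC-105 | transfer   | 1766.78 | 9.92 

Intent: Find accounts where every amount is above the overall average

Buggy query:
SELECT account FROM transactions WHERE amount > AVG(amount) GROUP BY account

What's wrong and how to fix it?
Bug: AVG() is an aggregate; it can't sit directly in WHERE

Fix: Use a subquery for AVG and a HAVING MIN(...) filter so the condition holds for every row in the group

Corrected query:
SELECT account FROM transactions GROUP BY account HAVING MIN(amount) > (SELECT AVG(amount) FROM transactions)

Result:
(no rows)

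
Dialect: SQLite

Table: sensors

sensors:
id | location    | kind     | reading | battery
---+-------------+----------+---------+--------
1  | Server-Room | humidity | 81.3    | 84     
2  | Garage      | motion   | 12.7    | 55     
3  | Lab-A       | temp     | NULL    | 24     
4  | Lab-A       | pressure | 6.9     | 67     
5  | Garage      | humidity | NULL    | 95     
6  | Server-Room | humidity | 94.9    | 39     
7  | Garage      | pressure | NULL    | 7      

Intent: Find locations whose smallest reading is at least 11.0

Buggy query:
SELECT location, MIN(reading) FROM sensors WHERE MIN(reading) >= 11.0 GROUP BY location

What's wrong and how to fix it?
Bug: Aggregates like MIN are computed per group after WHERE runs

Fix: Use HAVING for the per-group MIN condition

Corrected query:
SELECT location, MIN(reading) FROM sensors GROUP BY location HAVING MIN(reading) >= 11.0

Result:
location    | MIN(reading)
------------+-------------
Garage      | 12.7        
Server-Room | 81.3        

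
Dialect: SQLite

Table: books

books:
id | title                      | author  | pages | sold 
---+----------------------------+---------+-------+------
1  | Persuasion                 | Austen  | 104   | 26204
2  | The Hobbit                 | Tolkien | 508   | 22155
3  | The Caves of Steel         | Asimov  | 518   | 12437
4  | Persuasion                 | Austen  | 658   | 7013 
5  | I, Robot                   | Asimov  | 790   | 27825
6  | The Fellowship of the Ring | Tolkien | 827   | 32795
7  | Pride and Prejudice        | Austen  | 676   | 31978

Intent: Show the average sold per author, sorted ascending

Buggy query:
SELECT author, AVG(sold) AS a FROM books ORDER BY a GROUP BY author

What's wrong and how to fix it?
Bug: ORDER BY appears before GROUP BY; SQL clause order requires GROUP BY first

Fix: Move ORDER BY to the end, after GROUP BY

Corrected query:
SELECT author, AVG(sold) AS a FROM books GROUP BY author ORDER BY a

Result:
author  | a           
--------+-------------
Asimov  | 20131       
Austen  | 21731.666667
Tolkien | 27475       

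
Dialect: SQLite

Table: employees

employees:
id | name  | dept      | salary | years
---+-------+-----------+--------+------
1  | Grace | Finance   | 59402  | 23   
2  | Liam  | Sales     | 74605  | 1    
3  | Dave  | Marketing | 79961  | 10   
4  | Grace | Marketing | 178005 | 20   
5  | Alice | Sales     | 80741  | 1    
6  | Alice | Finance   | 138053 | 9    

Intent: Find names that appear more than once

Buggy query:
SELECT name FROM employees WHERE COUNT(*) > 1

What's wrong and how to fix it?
Bug: WHERE can't reference COUNT(*); aggregates are computed after WHERE

Fix: Group first, then use HAVING for the count condition

Corrected query:
SELECT name FROM employees GROUP BY name HAVING COUNT(*) > 1

Result:
name 
-----
Alice
Grace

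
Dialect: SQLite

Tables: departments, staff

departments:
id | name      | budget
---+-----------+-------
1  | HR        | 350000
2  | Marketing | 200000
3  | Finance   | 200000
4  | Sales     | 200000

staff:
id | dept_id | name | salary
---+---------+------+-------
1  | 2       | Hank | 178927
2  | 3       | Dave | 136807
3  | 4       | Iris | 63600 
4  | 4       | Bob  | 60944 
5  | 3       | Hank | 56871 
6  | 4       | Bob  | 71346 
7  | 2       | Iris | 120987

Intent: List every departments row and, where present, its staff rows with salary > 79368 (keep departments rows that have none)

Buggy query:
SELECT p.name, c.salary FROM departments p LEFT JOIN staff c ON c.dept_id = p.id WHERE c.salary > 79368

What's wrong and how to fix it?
Bug: A WHERE condition on the right-hand table after LEFT JOIN drops unmatched parents

Fix: Put 'c.salary > 79368' in the JOIN's ON clause instead of WHERE

Corrected query:
SELECT p.name, c.salary FROM departments p LEFT JOIN staff c ON c.dept_id = p.id AND c.salary > 79368

Result:
name      | salary
----------+-------
HR        | NULL  
Marketing | 120987
Marketing | 178927
Finance   | 136807
Sales     | NULL  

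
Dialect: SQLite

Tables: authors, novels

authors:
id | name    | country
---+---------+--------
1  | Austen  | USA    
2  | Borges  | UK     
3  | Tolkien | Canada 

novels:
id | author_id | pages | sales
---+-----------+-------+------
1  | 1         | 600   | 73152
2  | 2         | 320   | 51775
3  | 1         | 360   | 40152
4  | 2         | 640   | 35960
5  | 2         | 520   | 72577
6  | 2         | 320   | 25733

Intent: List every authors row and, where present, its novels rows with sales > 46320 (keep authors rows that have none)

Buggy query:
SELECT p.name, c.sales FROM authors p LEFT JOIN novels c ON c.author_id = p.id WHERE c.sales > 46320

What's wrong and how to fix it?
Bug: Filtering c.sales in WHERE discards the NULL rows produced by LEFT JOIN, turning it into an inner join

Fix: Put 'c.sales > 46320' in the JOIN's ON clause instead of WHERE

Corrected query:
SELECT p.name, c.sales FROM authors p LEFT JOIN novels c ON c.author_id = p.id AND c.sales > 46320

Result:
name    | sales
--------+------
Austen  | 73152
Borges  | 51775
Borges  | 72577
Tolkien | NULL 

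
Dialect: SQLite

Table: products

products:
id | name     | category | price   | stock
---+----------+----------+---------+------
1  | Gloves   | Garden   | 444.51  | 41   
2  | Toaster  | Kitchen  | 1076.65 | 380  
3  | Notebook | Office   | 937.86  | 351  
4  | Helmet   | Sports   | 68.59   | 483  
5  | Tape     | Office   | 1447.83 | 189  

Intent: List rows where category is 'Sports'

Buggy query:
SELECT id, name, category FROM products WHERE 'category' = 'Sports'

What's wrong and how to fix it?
Bug: Single quotes denote string literals in SQL; the column name is being compared as a constant string

Fix: Reference the column as category without single quotes

Corrected query:
SELECT id, name, category FROM products WHERE category = 'Sports'

Result:
id | name   | category
---+--------+---------
4  | Helmet | Sports  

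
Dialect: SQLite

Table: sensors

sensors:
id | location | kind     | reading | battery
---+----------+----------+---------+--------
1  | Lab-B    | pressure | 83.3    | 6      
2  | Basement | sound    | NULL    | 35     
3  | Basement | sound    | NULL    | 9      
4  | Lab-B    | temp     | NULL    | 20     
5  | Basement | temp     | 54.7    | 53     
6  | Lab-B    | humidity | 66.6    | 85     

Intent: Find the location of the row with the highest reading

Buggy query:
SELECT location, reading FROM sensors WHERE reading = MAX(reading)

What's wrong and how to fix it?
Bug: MAX(reading) is an aggregate and cannot be used directly in WHERE

Fix: Use a subquery: WHERE reading = (SELECT MAX(reading) FROM sensors)

Corrected query:
SELECT location, reading FROM sensors WHERE reading = (SELECT MAX(reading) FROM sensors)

Result:
location | reading
---------+--------
Lab-B    | 83.3   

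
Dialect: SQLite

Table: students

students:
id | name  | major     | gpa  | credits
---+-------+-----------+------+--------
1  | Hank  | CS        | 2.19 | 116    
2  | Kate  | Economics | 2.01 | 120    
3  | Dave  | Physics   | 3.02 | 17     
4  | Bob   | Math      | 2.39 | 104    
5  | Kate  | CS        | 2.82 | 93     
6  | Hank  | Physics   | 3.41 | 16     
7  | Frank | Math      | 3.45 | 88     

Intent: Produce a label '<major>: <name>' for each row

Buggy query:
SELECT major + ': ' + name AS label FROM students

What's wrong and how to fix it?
Bug: SQLite uses || for string concatenation; + coerces text to numbers (yielding 0)

Fix: Use the || operator for string concatenation

Corrected query:
SELECT major || ': ' || name AS label FROM students

Result:
label          
---------------
CS: Hank       
Economics: Kate
Physics: Dave  
Math: Bob      
CS: Kate       
Physics: Hank  
Math: Frank    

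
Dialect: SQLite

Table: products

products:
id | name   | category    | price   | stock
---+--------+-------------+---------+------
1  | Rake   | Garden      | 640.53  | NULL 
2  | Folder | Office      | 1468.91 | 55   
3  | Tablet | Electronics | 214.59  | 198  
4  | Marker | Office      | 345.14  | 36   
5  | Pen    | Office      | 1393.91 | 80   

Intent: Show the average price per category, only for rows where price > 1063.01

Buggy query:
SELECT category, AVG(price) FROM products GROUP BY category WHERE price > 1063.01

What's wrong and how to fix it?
Bug: Row-level WHERE must come before GROUP BY in the clause order

Fix: Place WHERE between FROM and GROUP BY

Corrected query:
SELECT category, AVG(price) FROM products WHERE price > 1063.01 GROUP BY category

Result:
category | AVG(price)
---------+-----------
Office   | 1431.41   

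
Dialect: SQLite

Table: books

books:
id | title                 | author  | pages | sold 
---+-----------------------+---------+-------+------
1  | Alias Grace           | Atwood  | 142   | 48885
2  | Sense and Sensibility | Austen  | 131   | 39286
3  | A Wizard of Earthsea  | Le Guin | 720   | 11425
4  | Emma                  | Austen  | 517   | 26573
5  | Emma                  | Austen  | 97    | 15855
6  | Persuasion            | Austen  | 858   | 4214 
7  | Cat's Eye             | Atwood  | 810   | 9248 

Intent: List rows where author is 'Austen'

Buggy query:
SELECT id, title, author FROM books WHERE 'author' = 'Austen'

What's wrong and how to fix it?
Bug: Single quotes denote string literals in SQL; the column name is being compared as a constant string

Fix: Reference the column as author without single quotes

Corrected query:
SELECT id, title, author FROM books WHERE author = 'Austen'

Result:
id | title                 | author
---+-----------------------+-------
2  | Sense and Sensibility | Austen
4  | Emma                  | Austen
5  | Emma                  | Austen
6  | Persuasion            | Austen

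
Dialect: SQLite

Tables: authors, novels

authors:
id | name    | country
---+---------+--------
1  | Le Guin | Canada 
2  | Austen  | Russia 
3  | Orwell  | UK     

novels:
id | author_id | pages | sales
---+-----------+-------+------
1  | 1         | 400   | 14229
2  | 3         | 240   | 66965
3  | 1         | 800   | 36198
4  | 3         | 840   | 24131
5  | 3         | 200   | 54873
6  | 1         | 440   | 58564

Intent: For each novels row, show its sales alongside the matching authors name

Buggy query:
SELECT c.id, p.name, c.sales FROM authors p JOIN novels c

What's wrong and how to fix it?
Bug: Missing join condition: each novels row is matched to all authors rows instead of just its own

Fix: Add ON c.author_id = p.id to the JOIN

Corrected query:
SELECT c.id, p.name, c.sales FROM authors p JOIN novels c ON c.author_id = p.id

Result:
id | name    | sales
---+---------+------
1  | Le Guin | 14229
2  | Orwell  | 66965
3  | Le Guin | 36198
4  | Orwell  | 24131
5  | Orwell  | 54873
6  | Le Guin | 58564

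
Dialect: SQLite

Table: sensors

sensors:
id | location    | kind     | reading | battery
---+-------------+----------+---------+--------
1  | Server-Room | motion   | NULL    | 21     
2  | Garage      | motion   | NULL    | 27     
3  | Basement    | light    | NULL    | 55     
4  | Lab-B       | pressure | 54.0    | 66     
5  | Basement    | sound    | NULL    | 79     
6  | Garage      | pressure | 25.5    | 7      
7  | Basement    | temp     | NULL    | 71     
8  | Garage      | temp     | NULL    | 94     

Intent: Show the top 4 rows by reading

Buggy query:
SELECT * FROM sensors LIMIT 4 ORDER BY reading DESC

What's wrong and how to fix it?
Bug: LIMIT must come after ORDER BY

Fix: Sort with ORDER BY, then apply LIMIT

Corrected query:
SELECT * FROM sensors ORDER BY reading DESC LIMIT 4

Result:
id | location    | kind     | reading | battery
---+-------------+----------+---------+--------
4  | Lab-B       | pressure | 54      | 66     
6  | Garage      | pressure | 25.5    | 7      
1  | Server-Room | motion   | NULL    | 21     
2  | Garage      | motion   | NULL    | 27     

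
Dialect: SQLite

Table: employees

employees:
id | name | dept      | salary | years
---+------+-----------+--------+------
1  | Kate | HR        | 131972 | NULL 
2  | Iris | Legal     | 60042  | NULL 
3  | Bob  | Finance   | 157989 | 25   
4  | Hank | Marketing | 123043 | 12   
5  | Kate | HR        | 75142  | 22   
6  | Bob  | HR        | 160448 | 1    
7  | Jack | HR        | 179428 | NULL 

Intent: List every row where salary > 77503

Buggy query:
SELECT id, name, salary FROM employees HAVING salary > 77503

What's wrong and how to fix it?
Bug: HAVING filters the output of aggregation, but this query has no GROUP BY and no aggregate functions, so SQLite rejects it (HAVING clause on a non-aggregate query); the condition here is per row

Fix: Use WHERE for row-level filtering

Corrected query:
SELECT id, name, salary FROM employees WHERE salary > 77503

Result:
id | name | salary
---+------+-------
1  | Kate | 131972
3  | Bob  | 157989
4  | Hank | 123043
6  | Bob  | 160448
7  | Jack | 179428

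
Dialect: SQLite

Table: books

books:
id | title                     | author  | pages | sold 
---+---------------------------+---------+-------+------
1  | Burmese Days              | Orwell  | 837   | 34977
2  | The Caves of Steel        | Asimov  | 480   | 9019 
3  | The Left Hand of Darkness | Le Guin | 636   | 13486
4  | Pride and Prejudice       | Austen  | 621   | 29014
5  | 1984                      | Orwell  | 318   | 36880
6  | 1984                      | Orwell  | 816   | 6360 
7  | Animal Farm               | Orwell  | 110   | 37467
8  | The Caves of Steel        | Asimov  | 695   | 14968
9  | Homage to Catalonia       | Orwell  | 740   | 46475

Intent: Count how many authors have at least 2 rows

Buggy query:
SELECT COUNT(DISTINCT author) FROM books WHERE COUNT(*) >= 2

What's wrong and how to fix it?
Bug: WHERE filters individual rows, not groups, so a group-level COUNT is invalid there

Fix: Use a subquery that GROUPs and filters with HAVING, then count its rows

Corrected query:
SELECT COUNT(*) FROM (SELECT author FROM books GROUP BY author HAVING COUNT(*) >= 2)

Result:
COUNT(*)
--------
2       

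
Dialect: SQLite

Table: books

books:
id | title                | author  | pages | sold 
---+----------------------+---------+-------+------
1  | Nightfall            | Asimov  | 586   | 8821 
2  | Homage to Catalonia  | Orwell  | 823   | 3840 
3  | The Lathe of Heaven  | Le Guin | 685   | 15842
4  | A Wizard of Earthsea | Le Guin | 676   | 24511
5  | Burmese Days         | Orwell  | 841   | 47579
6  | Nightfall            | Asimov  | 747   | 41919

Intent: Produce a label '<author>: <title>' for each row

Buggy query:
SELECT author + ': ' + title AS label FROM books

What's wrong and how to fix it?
Bug: '+' is numeric addition; on text columns SQLite converts them to 0 instead of concatenating

Fix: Use the || operator for string concatenation

Corrected query:
SELECT author || ': ' || title AS label FROM books

Result:
label                        
-----------------------------
Asimov: Nightfall            
Orwell: Homage to Catalonia  
Le Guin: The Lathe of Heaven 
Le Guin: A Wizard of Earthsea
Orwell: Burmese Days         
Asimov: Nightfall            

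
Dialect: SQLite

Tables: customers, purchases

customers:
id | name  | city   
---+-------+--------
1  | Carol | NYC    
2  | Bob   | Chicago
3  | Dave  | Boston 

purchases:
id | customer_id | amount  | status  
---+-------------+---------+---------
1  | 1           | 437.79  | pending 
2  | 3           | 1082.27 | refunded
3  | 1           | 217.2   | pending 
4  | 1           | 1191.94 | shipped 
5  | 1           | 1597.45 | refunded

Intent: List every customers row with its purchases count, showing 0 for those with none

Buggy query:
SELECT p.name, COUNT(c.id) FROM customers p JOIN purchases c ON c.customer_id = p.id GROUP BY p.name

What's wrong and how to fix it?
Bug: INNER JOIN drops customers rows that have no matching purchases rows

Fix: Switch to LEFT JOIN to retain unmatched parent rows

Corrected query:
SELECT p.name, COUNT(c.id) FROM customers p LEFT JOIN purchases c ON c.customer_id = p.id GROUP BY p.name

Result:
name  | COUNT(c.id)
------+------------
Bob   | 0          
Carol | 4          
Dave  | 1          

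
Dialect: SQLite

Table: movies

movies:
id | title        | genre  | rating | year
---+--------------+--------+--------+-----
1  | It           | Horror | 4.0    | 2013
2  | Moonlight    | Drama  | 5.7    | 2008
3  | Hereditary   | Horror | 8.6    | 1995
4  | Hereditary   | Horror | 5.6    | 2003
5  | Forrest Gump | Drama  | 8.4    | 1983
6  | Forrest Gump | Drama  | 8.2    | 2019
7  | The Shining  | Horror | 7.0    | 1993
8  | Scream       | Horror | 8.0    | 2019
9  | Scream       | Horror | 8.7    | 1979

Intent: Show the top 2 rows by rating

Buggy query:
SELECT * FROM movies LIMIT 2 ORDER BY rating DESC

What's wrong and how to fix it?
Bug: LIMIT must come after ORDER BY

Fix: Swap the clauses: ORDER BY first, then LIMIT

Corrected query:
SELECT * FROM movies ORDER BY rating DESC LIMIT 2

Result:
id | title      | genre  | rating | year
---+------------+--------+--------+-----
9  | Scream     | Horror | 8.7    | 1979
3  | Hereditary | Horror | 8.6    | 1995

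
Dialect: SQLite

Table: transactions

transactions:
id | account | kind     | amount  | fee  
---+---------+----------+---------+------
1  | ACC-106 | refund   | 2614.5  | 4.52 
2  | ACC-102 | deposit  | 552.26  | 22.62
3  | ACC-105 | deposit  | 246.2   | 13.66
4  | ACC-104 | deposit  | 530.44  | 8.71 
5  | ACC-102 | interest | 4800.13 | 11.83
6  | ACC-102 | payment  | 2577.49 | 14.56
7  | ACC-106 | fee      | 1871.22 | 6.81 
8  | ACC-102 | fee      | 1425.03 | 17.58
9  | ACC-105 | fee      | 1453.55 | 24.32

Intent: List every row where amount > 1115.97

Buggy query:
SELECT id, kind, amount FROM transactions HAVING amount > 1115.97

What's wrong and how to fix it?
Bug: This is a non-aggregate query (no GROUP BY, no aggregates), so in SQLite the HAVING clause is invalid here; a row-level condition belongs in WHERE

Fix: Replace HAVING with WHERE since the condition applies to individual rows

Corrected query:
SELECT id, kind, amount FROM transactions WHERE amount > 1115.97

Result:
id | kind     | amount 
---+----------+--------
1  | refund   | 2614.5 
5  | interest | 4800.13
6  | payment  | 2577.49
7  | fee      | 1871.22
8  | fee      | 1425.03
9  | fee      | 1453.55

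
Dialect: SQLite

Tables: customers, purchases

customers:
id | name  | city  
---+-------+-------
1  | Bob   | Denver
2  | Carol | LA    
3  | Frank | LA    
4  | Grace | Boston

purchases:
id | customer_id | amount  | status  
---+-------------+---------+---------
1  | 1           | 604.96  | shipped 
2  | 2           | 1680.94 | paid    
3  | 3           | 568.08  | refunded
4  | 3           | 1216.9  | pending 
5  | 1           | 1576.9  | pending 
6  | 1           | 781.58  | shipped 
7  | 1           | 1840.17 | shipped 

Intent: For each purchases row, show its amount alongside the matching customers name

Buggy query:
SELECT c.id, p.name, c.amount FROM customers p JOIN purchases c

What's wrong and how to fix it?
Bug: Missing join condition: each purchases row is matched to all customers rows instead of just its own

Fix: Add ON c.customer_id = p.id to the JOIN

Corrected query:
SELECT c.id, p.name, c.amount FROM customers p JOIN purchases c ON c.customer_id = p.id

Result:
id | name  | amount 
---+-------+--------
1  | Bob   | 604.96 
2  | Carol | 1680.94
3  | Frank | 568.08 
4  | Frank | 1216.9 
5  | Bob   | 1576.9 
6  | Bob   | 781.58 
7  | Bob   | 1840.17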